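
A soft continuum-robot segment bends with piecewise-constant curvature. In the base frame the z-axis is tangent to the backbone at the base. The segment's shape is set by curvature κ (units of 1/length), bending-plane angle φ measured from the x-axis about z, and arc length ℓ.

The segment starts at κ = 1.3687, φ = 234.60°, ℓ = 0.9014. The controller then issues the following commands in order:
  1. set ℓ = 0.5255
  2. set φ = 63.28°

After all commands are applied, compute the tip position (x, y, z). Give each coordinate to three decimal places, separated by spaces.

initial: κ=1.3687, φ=234.60°, ℓ=0.9014
cmd 1: set ℓ=0.5255 → (κ,φ,ℓ)=(1.3687,234.60°,0.5255) → tip=(-0.1048,-0.1475,0.4813)
cmd 2: set φ=63.28° → (κ,φ,ℓ)=(1.3687,63.28°,0.5255) → tip=(0.0814,0.1616,0.4813)

0.081 0.162 0.481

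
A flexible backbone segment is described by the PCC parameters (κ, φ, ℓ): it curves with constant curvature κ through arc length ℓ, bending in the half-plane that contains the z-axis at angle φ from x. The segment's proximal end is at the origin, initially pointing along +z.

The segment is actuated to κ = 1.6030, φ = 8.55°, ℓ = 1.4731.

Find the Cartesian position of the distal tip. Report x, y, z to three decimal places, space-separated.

θ = κ·ℓ = 1.6030 × 1.4731 = 2.36138 rad
ρ = (1 − cos θ)/κ = (1 − -0.71076)/1.6030 = 1.06723
z = sin θ / κ = 0.70343/1.6030 = 0.43882
x = ρ cos φ = 1.06723 × cos(8.55°) = 1.05537
y = ρ sin φ = 1.06723 × sin(8.55°) = 0.15867

1.055 0.159 0.439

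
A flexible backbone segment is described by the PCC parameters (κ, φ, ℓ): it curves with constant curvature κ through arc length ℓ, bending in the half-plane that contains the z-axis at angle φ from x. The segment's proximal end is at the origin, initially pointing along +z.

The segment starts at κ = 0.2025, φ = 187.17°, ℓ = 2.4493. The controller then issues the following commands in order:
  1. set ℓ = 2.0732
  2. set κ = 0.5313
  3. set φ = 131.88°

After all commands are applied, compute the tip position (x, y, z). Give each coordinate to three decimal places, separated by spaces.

-0.688 0.768 1.679

initial: κ=0.2025, φ=187.17°, ℓ=2.4493
cmd 1: set ℓ=2.0732 → (κ,φ,ℓ)=(0.2025,187.17°,2.0732) → tip=(-0.4255,-0.0535,2.0128)
cmd 2: set κ=0.5313 → (κ,φ,ℓ)=(0.5313,187.17°,2.0732) → tip=(-1.0229,-0.1287,1.6787)
cmd 3: set φ=131.88° → (κ,φ,ℓ)=(0.5313,131.88°,2.0732) → tip=(-0.6882,0.7676,1.6787)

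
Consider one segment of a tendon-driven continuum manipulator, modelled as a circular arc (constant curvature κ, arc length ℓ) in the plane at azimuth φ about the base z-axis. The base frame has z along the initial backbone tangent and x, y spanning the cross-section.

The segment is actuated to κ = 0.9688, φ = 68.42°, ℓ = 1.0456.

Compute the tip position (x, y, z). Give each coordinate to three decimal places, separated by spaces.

0.179 0.452 0.876

θ = κ·ℓ = 0.9688 × 1.0456 = 1.01298 rad
ρ = (1 − cos θ)/κ = (1 − 0.52934)/0.9688 = 0.48582
z = sin θ / κ = 0.84841/0.9688 = 0.87573
x = ρ cos φ = 0.48582 × cos(68.42°) = 0.17868
y = ρ sin φ = 0.48582 × sin(68.42°) = 0.45177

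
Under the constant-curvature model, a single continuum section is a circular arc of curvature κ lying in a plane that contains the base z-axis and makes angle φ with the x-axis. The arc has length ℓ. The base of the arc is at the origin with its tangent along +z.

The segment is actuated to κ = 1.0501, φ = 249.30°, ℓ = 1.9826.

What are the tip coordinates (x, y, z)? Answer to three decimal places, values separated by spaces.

θ = κ·ℓ = 1.0501 × 1.9826 = 2.08193 rad
ρ = (1 − cos θ)/κ = (1 − -0.48916)/1.0501 = 1.41812
z = sin θ / κ = 0.87219/1.0501 = 0.83058
x = ρ cos φ = 1.41812 × cos(249.30°) = -0.50127
y = ρ sin φ = 1.41812 × sin(249.30°) = -1.32657

-0.501 -1.327 0.831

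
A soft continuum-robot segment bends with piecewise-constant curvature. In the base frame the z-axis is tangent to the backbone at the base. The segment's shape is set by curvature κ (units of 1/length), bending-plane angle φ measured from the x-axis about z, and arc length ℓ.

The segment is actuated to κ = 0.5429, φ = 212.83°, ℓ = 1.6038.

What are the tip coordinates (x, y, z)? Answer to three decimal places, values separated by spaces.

-0.551 -0.355 1.409

θ = κ·ℓ = 0.5429 × 1.6038 = 0.87070 rad
ρ = (1 − cos θ)/κ = (1 − 0.64429)/0.5429 = 0.65521
z = sin θ / κ = 0.76478/0.5429 = 1.40870
x = ρ cos φ = 0.65521 × cos(212.83°) = -0.55056
y = ρ sin φ = 0.65521 × sin(212.83°) = -0.35522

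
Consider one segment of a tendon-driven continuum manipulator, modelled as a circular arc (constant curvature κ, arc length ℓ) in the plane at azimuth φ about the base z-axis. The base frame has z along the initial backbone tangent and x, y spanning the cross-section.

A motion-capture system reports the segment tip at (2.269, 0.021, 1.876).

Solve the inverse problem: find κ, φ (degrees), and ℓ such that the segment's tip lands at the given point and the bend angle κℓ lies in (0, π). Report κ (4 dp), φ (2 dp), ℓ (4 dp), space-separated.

ρ = √(x²+y²) = √(2.269² + 0.021²) = 2.26910
φ = atan2(y, x) mod 360° = atan2(0.021, 2.269) = 0.5303°
|p|² = ρ² + z² = 2.26910² + 1.876² = 8.66818
κ = 2ρ / |p|² = 2×2.26910 / 8.66818 = 0.52355
θ = 2·atan2(ρ, z) = 2·atan2(2.26910, 1.876) = 1.75990 rad
ℓ = θ/κ = 1.75990/0.52355 = 3.36150

0.5235 0.53 3.3615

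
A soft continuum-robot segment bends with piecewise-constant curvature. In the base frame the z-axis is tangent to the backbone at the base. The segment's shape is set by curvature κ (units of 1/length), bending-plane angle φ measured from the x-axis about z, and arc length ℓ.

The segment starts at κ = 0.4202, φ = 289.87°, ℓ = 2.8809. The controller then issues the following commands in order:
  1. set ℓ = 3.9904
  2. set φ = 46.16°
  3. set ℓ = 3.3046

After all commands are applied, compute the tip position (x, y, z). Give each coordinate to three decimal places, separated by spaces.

initial: κ=0.4202, φ=289.87°, ℓ=2.8809
cmd 1: set ℓ=3.9904 → (κ,φ,ℓ)=(0.4202,289.87°,3.9904) → tip=(0.8944,-2.4749,2.3665)
cmd 2: set φ=46.16° → (κ,φ,ℓ)=(0.4202,46.16°,3.9904) → tip=(1.8227,1.8981,2.3665)
cmd 3: set ℓ=3.3046 → (κ,φ,ℓ)=(0.4202,46.16°,3.3046) → tip=(1.3497,1.4055,2.3404)

1.350 1.405 2.340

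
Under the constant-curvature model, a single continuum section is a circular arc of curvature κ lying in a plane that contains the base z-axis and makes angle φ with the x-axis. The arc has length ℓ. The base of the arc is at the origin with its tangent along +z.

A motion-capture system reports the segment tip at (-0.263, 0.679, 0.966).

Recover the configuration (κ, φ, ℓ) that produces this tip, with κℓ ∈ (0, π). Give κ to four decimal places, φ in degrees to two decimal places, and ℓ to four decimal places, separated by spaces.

ρ = √(x²+y²) = √(-0.263² + 0.679²) = 0.72816
φ = atan2(y, x) mod 360° = atan2(0.679, -0.263) = 111.1731°
|p|² = ρ² + z² = 0.72816² + 0.966² = 1.46337
κ = 2ρ / |p|² = 2×0.72816 / 1.46337 = 0.99518
θ = 2·atan2(ρ, z) = 2·atan2(0.72816, 0.966) = 1.29184 rad
ℓ = θ/κ = 1.29184/0.99518 = 1.29810

0.9952 111.17 1.2981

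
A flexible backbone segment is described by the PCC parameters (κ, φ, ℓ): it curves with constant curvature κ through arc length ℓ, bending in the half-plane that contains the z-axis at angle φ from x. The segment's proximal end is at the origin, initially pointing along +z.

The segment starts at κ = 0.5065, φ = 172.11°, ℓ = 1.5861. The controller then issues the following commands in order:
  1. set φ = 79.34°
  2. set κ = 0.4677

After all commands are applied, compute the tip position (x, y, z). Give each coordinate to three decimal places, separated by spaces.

0.104 0.552 1.445

initial: κ=0.5065, φ=172.11°, ℓ=1.5861
cmd 1: set φ=79.34° → (κ,φ,ℓ)=(0.5065,79.34°,1.5861) → tip=(0.1116,0.5932,1.4209)
cmd 2: set κ=0.4677 → (κ,φ,ℓ)=(0.4677,79.34°,1.5861) → tip=(0.1039,0.5521,1.4446)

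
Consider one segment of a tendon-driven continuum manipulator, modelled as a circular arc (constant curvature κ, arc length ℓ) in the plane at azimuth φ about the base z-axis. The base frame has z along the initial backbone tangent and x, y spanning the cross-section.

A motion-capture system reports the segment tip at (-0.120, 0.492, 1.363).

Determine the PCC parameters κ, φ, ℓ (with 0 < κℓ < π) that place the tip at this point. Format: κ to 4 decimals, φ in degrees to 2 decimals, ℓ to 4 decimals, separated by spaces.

0.4791 103.71 1.4852

ρ = √(x²+y²) = √(-0.120² + 0.492²) = 0.50642
φ = atan2(y, x) mod 360° = atan2(0.492, -0.120) = 103.7070°
|p|² = ρ² + z² = 0.50642² + 1.363² = 2.11423
κ = 2ρ / |p|² = 2×0.50642 / 2.11423 = 0.47906
θ = 2·atan2(ρ, z) = 2·atan2(0.50642, 1.363) = 0.71149 rad
ℓ = θ/κ = 0.71149/0.47906 = 1.48517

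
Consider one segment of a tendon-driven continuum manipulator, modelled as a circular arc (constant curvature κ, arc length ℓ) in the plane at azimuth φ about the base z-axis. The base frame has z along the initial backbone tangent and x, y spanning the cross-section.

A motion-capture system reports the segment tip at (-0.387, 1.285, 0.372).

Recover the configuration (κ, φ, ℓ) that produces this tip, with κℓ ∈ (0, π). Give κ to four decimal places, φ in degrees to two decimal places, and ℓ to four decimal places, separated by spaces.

1.3840 106.76 1.8792

ρ = √(x²+y²) = √(-0.387² + 1.285²) = 1.34201
φ = atan2(y, x) mod 360° = atan2(1.285, -0.387) = 106.7606°
|p|² = ρ² + z² = 1.34201² + 0.372² = 1.93938
κ = 2ρ / |p|² = 2×1.34201 / 1.93938 = 1.38396
θ = 2·atan2(ρ, z) = 2·atan2(1.34201, 0.372) = 2.60078 rad
ℓ = θ/κ = 2.60078/1.38396 = 1.87923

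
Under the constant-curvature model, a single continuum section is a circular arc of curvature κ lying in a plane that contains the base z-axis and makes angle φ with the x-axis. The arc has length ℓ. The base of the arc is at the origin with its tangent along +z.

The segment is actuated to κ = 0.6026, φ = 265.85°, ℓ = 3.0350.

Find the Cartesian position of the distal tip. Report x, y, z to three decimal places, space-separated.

-0.151 -2.078 1.605

θ = κ·ℓ = 0.6026 × 3.0350 = 1.82889 rad
ρ = (1 − cos θ)/κ = (1 − -0.25524)/0.6026 = 2.08304
z = sin θ / κ = 0.96688/0.6026 = 1.60451
x = ρ cos φ = 2.08304 × cos(265.85°) = -0.15074
y = ρ sin φ = 2.08304 × sin(265.85°) = -2.07758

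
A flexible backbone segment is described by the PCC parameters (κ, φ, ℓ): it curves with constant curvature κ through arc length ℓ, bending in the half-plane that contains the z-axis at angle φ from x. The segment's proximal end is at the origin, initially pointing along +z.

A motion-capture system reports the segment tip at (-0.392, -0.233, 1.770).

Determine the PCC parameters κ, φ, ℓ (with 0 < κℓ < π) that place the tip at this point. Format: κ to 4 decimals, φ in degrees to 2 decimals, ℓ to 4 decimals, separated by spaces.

ρ = √(x²+y²) = √(-0.392² + -0.233²) = 0.45602
φ = atan2(y, x) mod 360° = atan2(-0.233, -0.392) = 210.7267°
|p|² = ρ² + z² = 0.45602² + 1.770² = 3.34085
κ = 2ρ / |p|² = 2×0.45602 / 3.34085 = 0.27300
θ = 2·atan2(ρ, z) = 2·atan2(0.45602, 1.770) = 0.50431 rad
ℓ = θ/κ = 0.50431/0.27300 = 1.84731

0.2730 210.73 1.8473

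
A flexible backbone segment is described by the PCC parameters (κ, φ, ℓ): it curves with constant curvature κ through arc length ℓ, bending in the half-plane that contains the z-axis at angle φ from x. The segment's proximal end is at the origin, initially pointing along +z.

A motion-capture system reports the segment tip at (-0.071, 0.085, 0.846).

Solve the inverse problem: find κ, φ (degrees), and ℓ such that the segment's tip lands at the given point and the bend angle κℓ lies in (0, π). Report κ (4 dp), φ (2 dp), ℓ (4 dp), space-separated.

ρ = √(x²+y²) = √(-0.071² + 0.085²) = 0.11075
φ = atan2(y, x) mod 360° = atan2(0.085, -0.071) = 129.8718°
|p|² = ρ² + z² = 0.11075² + 0.846² = 0.72798
κ = 2ρ / |p|² = 2×0.11075 / 0.72798 = 0.30427
θ = 2·atan2(ρ, z) = 2·atan2(0.11075, 0.846) = 0.26034 rad
ℓ = θ/κ = 0.26034/0.30427 = 0.85563

0.3043 129.87 0.8556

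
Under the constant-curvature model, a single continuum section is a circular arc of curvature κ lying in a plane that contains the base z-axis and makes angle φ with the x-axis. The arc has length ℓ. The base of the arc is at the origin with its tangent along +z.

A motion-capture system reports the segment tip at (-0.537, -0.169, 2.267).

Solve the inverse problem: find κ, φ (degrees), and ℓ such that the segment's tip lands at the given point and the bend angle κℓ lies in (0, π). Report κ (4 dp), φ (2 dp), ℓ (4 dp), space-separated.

ρ = √(x²+y²) = √(-0.537² + -0.169²) = 0.56297
φ = atan2(y, x) mod 360° = atan2(-0.169, -0.537) = 197.4694°
|p|² = ρ² + z² = 0.56297² + 2.267² = 5.45622
κ = 2ρ / |p|² = 2×0.56297 / 5.45622 = 0.20636
θ = 2·atan2(ρ, z) = 2·atan2(0.56297, 2.267) = 0.48681 rad
ℓ = θ/κ = 0.48681/0.20636 = 2.35908

0.2064 197.47 2.3591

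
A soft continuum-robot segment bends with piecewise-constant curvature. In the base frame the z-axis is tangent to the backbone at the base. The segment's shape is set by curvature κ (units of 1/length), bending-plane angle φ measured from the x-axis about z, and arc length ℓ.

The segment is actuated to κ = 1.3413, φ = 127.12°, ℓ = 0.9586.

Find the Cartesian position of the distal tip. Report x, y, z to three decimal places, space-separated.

-0.323 0.427 0.715

θ = κ·ℓ = 1.3413 × 0.9586 = 1.28577 rad
ρ = (1 − cos θ)/κ = (1 − 0.28118)/1.3413 = 0.53591
z = sin θ / κ = 0.95965/1.3413 = 0.71547
x = ρ cos φ = 0.53591 × cos(127.12°) = -0.32341
y = ρ sin φ = 0.53591 × sin(127.12°) = 0.42732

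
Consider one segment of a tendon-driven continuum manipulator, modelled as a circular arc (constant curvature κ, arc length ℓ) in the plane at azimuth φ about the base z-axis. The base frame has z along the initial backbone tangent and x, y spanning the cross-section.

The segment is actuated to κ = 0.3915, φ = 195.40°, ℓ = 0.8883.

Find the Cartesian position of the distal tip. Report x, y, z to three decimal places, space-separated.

θ = κ·ℓ = 0.3915 × 0.8883 = 0.34777 rad
ρ = (1 − cos θ)/κ = (1 − 0.94014)/0.3915 = 0.15291
z = sin θ / κ = 0.34080/0.3915 = 0.87050
x = ρ cos φ = 0.15291 × cos(195.40°) = -0.14742
y = ρ sin φ = 0.15291 × sin(195.40°) = -0.04061

-0.147 -0.041 0.871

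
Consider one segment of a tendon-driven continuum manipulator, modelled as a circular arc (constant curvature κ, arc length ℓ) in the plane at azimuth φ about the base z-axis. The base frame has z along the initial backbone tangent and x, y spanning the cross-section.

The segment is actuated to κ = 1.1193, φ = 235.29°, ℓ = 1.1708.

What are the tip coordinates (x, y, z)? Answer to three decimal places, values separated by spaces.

θ = κ·ℓ = 1.1193 × 1.1708 = 1.31048 rad
ρ = (1 − cos θ)/κ = (1 − 0.25739)/1.1193 = 0.66346
z = sin θ / κ = 0.96631/1.1193 = 0.86331
x = ρ cos φ = 0.66346 × cos(235.29°) = -0.37779
y = ρ sin φ = 0.66346 × sin(235.29°) = -0.54539

-0.378 -0.545 0.863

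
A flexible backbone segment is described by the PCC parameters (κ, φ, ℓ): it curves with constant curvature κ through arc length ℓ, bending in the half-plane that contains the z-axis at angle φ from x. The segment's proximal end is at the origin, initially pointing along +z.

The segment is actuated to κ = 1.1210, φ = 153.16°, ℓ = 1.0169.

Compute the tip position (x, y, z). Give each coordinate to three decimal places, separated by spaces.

-0.464 0.235 0.811

θ = κ·ℓ = 1.1210 × 1.0169 = 1.13994 rad
ρ = (1 − cos θ)/κ = (1 − 0.41764)/1.1210 = 0.51950
z = sin θ / κ = 0.90861/1.1210 = 0.81054
x = ρ cos φ = 0.51950 × cos(153.16°) = -0.46353
y = ρ sin φ = 0.51950 × sin(153.16°) = 0.23455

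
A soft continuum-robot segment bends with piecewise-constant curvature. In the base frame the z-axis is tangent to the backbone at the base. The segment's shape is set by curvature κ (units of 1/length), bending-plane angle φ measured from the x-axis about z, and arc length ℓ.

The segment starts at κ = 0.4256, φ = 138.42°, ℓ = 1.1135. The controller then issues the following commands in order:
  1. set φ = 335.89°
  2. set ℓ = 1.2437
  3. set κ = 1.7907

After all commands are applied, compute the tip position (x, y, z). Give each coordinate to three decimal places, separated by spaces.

initial: κ=0.4256, φ=138.42°, ℓ=1.1135
cmd 1: set φ=335.89° → (κ,φ,ℓ)=(0.4256,335.89°,1.1135) → tip=(0.2364,-0.1058,1.0723)
cmd 2: set ℓ=1.2437 → (κ,φ,ℓ)=(0.4256,335.89°,1.2437) → tip=(0.2935,-0.1313,1.1864)
cmd 3: set κ=1.7907 → (κ,φ,ℓ)=(1.7907,335.89°,1.2437) → tip=(0.8208,-0.3673,0.4424)

0.821 -0.367 0.442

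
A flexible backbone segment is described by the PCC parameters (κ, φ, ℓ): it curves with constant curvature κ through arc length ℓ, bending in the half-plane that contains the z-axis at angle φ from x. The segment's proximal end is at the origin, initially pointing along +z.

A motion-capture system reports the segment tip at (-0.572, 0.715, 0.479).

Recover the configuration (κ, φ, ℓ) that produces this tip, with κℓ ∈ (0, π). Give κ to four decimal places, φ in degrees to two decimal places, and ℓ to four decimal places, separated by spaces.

1.7149 128.66 1.2698

ρ = √(x²+y²) = √(-0.572² + 0.715²) = 0.91565
φ = atan2(y, x) mod 360° = atan2(0.715, -0.572) = 128.6598°
|p|² = ρ² + z² = 0.91565² + 0.479² = 1.06785
κ = 2ρ / |p|² = 2×0.91565 / 1.06785 = 1.71494
θ = 2·atan2(ρ, z) = 2·atan2(0.91565, 0.479) = 2.17764 rad
ℓ = θ/κ = 2.17764/1.71494 = 1.26981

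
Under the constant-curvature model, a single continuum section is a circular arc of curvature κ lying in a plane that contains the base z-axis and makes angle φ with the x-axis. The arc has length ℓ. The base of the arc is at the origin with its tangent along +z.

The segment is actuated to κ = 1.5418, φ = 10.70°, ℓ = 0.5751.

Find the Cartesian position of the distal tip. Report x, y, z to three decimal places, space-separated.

0.235 0.044 0.503

θ = κ·ℓ = 1.5418 × 0.5751 = 0.88669 rad
ρ = (1 − cos θ)/κ = (1 − 0.63198)/1.5418 = 0.23869
z = sin θ / κ = 0.77498/1.5418 = 0.50265
x = ρ cos φ = 0.23869 × cos(10.70°) = 0.23454
y = ρ sin φ = 0.23869 × sin(10.70°) = 0.04432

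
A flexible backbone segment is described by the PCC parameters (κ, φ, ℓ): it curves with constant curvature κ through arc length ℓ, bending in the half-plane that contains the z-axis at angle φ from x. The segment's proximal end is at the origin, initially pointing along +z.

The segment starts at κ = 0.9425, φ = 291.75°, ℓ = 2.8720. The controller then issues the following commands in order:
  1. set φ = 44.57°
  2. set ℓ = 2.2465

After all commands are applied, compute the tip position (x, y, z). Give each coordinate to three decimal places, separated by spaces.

initial: κ=0.9425, φ=291.75°, ℓ=2.8720
cmd 1: set φ=44.57° → (κ,φ,ℓ)=(0.9425,44.57°,2.8720) → tip=(1.4414,1.4199,0.4469)
cmd 2: set ℓ=2.2465 → (κ,φ,ℓ)=(0.9425,44.57°,2.2465) → tip=(1.1487,1.1316,0.9065)

1.149 1.132 0.906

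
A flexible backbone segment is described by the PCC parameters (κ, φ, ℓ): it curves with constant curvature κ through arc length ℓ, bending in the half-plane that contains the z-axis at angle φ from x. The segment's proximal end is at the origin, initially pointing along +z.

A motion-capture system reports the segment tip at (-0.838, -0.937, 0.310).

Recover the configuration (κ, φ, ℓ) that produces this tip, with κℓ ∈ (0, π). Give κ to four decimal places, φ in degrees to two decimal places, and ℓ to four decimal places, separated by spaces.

1.4998 228.19 1.7723

ρ = √(x²+y²) = √(-0.838² + -0.937²) = 1.25707
φ = atan2(y, x) mod 360° = atan2(-0.937, -0.838) = 228.1923°
|p|² = ρ² + z² = 1.25707² + 0.310² = 1.67631
κ = 2ρ / |p|² = 2×1.25707 / 1.67631 = 1.49980
θ = 2·atan2(ρ, z) = 2·atan2(1.25707, 0.310) = 2.65803 rad
ℓ = θ/κ = 2.65803/1.49980 = 1.77226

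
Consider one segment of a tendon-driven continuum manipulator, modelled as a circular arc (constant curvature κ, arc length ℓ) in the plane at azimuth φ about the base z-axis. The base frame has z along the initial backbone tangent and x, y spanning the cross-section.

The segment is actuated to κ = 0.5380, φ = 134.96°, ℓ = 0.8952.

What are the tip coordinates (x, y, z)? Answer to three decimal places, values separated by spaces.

θ = κ·ℓ = 0.5380 × 0.8952 = 0.48162 rad
ρ = (1 − cos θ)/κ = (1 − 0.88625)/0.5380 = 0.21144
z = sin θ / κ = 0.46321/0.5380 = 0.86099
x = ρ cos φ = 0.21144 × cos(134.96°) = -0.14940
y = ρ sin φ = 0.21144 × sin(134.96°) = 0.14961

-0.149 0.150 0.861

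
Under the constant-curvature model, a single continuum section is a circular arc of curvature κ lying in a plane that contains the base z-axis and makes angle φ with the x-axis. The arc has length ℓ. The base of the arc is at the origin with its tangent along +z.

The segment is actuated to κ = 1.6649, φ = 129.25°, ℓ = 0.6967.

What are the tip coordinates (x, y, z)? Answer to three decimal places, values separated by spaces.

θ = κ·ℓ = 1.6649 × 0.6967 = 1.15994 rad
ρ = (1 − cos θ)/κ = (1 − 0.39940)/1.6649 = 0.36074
z = sin θ / κ = 0.91678/1.6649 = 0.55065
x = ρ cos φ = 0.36074 × cos(129.25°) = -0.22824
y = ρ sin φ = 0.36074 × sin(129.25°) = 0.27936

-0.228 0.279 0.551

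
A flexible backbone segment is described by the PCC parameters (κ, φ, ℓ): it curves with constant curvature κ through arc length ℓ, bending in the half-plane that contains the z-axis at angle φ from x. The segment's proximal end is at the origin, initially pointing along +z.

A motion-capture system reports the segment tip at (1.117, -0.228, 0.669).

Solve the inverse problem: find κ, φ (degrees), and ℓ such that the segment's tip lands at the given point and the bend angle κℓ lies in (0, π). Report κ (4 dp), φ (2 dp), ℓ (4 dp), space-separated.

ρ = √(x²+y²) = √(1.117² + -0.228²) = 1.14003
φ = atan2(y, x) mod 360° = atan2(-0.228, 1.117) = 348.4634°
|p|² = ρ² + z² = 1.14003² + 0.669² = 1.74723
κ = 2ρ / |p|² = 2×1.14003 / 1.74723 = 1.30496
θ = 2·atan2(ρ, z) = 2·atan2(1.14003, 0.669) = 2.08024 rad
ℓ = θ/κ = 2.08024/1.30496 = 1.59411

1.3050 348.46 1.5941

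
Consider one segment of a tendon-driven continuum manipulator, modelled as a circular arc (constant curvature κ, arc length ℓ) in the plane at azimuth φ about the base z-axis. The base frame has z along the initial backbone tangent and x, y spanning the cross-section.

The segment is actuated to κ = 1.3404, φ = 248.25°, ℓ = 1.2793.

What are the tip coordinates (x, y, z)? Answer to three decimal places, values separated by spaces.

θ = κ·ℓ = 1.3404 × 1.2793 = 1.71477 rad
ρ = (1 − cos θ)/κ = (1 − -0.14348)/1.3404 = 0.85309
z = sin θ / κ = 0.98965/1.3404 = 0.73833
x = ρ cos φ = 0.85309 × cos(248.25°) = -0.31612
y = ρ sin φ = 0.85309 × sin(248.25°) = -0.79236

-0.316 -0.792 0.738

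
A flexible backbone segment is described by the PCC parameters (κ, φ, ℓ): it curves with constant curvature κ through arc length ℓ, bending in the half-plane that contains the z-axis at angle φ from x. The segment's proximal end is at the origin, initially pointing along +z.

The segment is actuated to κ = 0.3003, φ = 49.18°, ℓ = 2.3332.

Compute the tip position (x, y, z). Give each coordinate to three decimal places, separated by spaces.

0.513 0.594 2.147

θ = κ·ℓ = 0.3003 × 2.3332 = 0.70066 rad
ρ = (1 − cos θ)/κ = (1 − 0.76442)/0.3003 = 0.78449
z = sin θ / κ = 0.64472/0.3003 = 2.14693
x = ρ cos φ = 0.78449 × cos(49.18°) = 0.51281
y = ρ sin φ = 0.78449 × sin(49.18°) = 0.59368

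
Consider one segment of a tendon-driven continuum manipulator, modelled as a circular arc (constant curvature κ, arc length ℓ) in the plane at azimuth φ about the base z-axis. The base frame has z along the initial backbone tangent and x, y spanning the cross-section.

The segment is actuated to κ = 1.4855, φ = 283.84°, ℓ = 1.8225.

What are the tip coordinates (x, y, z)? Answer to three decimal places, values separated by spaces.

θ = κ·ℓ = 1.4855 × 1.8225 = 2.70732 rad
ρ = (1 − cos θ)/κ = (1 − -0.90718)/1.4855 = 1.28386
z = sin θ / κ = 0.42075/1.4855 = 0.28324
x = ρ cos φ = 1.28386 × cos(283.84°) = 0.30711
y = ρ sin φ = 1.28386 × sin(283.84°) = -1.24659

0.307 -1.247 0.283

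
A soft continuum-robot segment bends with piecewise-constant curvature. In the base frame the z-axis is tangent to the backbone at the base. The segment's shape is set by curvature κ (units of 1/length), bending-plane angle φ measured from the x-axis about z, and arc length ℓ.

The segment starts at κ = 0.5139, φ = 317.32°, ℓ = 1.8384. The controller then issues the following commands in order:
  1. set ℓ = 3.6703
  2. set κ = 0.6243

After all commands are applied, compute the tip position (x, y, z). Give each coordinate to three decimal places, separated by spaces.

initial: κ=0.5139, φ=317.32°, ℓ=1.8384
cmd 1: set ℓ=3.6703 → (κ,φ,ℓ)=(0.5139,317.32°,3.6703) → tip=(1.8742,-1.7283,1.8499)
cmd 2: set κ=0.6243 → (κ,φ,ℓ)=(0.6243,317.32°,3.6703) → tip=(1.9545,-1.8023,1.2036)

1.955 -1.802 1.204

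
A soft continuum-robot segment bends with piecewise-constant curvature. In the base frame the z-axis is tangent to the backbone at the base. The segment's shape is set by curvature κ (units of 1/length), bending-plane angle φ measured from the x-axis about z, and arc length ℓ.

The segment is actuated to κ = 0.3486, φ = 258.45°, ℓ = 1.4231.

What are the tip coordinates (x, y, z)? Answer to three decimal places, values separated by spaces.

-0.069 -0.339 1.365

θ = κ·ℓ = 0.3486 × 1.4231 = 0.49609 rad
ρ = (1 − cos θ)/κ = (1 − 0.87945)/0.3486 = 0.34581
z = sin θ / κ = 0.47599/0.3486 = 1.36544
x = ρ cos φ = 0.34581 × cos(258.45°) = -0.06924
y = ρ sin φ = 0.34581 × sin(258.45°) = -0.33881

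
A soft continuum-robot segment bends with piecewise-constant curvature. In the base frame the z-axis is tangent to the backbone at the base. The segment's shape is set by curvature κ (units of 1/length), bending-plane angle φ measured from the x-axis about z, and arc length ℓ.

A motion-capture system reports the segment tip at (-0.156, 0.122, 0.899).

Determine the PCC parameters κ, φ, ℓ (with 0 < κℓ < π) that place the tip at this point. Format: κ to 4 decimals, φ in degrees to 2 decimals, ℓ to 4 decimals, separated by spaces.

ρ = √(x²+y²) = √(-0.156² + 0.122²) = 0.19804
φ = atan2(y, x) mod 360° = atan2(0.122, -0.156) = 141.9728°
|p|² = ρ² + z² = 0.19804² + 0.899² = 0.84742
κ = 2ρ / |p|² = 2×0.19804 / 0.84742 = 0.46740
θ = 2·atan2(ρ, z) = 2·atan2(0.19804, 0.899) = 0.43365 rad
ℓ = θ/κ = 0.43365/0.46740 = 0.92781

0.4674 141.97 0.9278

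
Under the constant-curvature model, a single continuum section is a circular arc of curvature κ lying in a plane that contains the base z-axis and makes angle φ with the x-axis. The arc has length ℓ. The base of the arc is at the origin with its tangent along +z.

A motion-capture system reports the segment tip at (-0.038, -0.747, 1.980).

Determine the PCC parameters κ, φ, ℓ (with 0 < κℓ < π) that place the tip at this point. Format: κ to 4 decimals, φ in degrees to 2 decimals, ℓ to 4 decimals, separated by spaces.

0.3339 267.09 2.1633

ρ = √(x²+y²) = √(-0.038² + -0.747²) = 0.74797
φ = atan2(y, x) mod 360° = atan2(-0.747, -0.038) = 267.0879°
|p|² = ρ² + z² = 0.74797² + 1.980² = 4.47985
κ = 2ρ / |p|² = 2×0.74797 / 4.47985 = 0.33392
θ = 2·atan2(ρ, z) = 2·atan2(0.74797, 1.980) = 0.72238 rad
ℓ = θ/κ = 0.72238/0.33392 = 2.16330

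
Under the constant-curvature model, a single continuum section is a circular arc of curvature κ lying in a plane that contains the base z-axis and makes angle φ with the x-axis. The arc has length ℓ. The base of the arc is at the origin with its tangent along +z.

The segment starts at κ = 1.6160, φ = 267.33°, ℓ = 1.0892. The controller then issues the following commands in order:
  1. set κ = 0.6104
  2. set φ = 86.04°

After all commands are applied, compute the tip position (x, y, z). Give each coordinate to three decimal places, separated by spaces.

0.024 0.348 1.011

initial: κ=1.6160, φ=267.33°, ℓ=1.0892
cmd 1: set κ=0.6104 → (κ,φ,ℓ)=(0.6104,267.33°,1.0892) → tip=(-0.0163,-0.3486,1.0107)
cmd 2: set φ=86.04° → (κ,φ,ℓ)=(0.6104,86.04°,1.0892) → tip=(0.0241,0.3481,1.0107)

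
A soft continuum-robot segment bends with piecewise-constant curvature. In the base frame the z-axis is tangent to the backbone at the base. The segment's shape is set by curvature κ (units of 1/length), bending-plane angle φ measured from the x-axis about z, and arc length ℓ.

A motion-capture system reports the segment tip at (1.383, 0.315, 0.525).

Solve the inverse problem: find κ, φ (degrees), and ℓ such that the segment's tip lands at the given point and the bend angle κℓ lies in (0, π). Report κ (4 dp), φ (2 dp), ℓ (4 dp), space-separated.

1.2401 12.83 1.9616

ρ = √(x²+y²) = √(1.383² + 0.315²) = 1.41842
φ = atan2(y, x) mod 360° = atan2(0.315, 1.383) = 12.8311°
|p|² = ρ² + z² = 1.41842² + 0.525² = 2.28754
κ = 2ρ / |p|² = 2×1.41842 / 2.28754 = 1.24013
θ = 2·atan2(ρ, z) = 2·atan2(1.41842, 0.525) = 2.43260 rad
ℓ = θ/κ = 2.43260/1.24013 = 1.96158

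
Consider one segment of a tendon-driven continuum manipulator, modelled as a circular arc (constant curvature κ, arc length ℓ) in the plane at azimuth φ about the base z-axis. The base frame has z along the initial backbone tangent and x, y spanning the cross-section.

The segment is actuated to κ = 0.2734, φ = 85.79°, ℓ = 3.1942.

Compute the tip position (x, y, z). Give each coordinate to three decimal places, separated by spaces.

θ = κ·ℓ = 0.2734 × 3.1942 = 0.87329 rad
ρ = (1 − cos θ)/κ = (1 − 0.64231)/0.2734 = 1.30832
z = sin θ / κ = 0.76645/0.2734 = 2.80340
x = ρ cos φ = 1.30832 × cos(85.79°) = 0.09605
y = ρ sin φ = 1.30832 × sin(85.79°) = 1.30479

0.096 1.305 2.803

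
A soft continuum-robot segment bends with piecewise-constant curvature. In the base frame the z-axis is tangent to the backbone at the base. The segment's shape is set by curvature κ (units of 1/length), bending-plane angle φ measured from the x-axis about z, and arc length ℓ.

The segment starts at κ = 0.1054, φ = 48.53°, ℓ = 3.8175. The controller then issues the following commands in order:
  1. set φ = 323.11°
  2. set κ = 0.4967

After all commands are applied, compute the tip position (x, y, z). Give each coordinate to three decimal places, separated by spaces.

2.125 -1.595 1.908

initial: κ=0.1054, φ=48.53°, ℓ=3.8175
cmd 1: set φ=323.11° → (κ,φ,ℓ)=(0.1054,323.11°,3.8175) → tip=(0.6060,-0.4548,3.7153)
cmd 2: set κ=0.4967 → (κ,φ,ℓ)=(0.4967,323.11°,3.8175) → tip=(2.1249,-1.5948,1.9077)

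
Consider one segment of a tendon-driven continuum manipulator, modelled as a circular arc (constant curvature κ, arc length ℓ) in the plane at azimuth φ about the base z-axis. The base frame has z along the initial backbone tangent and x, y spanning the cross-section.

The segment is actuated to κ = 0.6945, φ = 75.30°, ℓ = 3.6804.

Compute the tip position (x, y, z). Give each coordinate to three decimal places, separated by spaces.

0.670 2.553 0.796

θ = κ·ℓ = 0.6945 × 3.6804 = 2.55604 rad
ρ = (1 − cos θ)/κ = (1 − -0.83341)/0.6945 = 2.63989
z = sin θ / κ = 0.55266/0.6945 = 0.79577
x = ρ cos φ = 2.63989 × cos(75.30°) = 0.66989
y = ρ sin φ = 2.63989 × sin(75.30°) = 2.55348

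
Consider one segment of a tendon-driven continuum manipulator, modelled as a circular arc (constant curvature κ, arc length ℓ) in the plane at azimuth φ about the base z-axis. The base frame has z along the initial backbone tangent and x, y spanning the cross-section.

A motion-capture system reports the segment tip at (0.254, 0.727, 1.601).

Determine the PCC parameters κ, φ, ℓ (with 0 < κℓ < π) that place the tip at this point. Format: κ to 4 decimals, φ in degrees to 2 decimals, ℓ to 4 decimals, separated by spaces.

ρ = √(x²+y²) = √(0.254² + 0.727²) = 0.77009
φ = atan2(y, x) mod 360° = atan2(0.727, 0.254) = 70.7416°
|p|² = ρ² + z² = 0.77009² + 1.601² = 3.15625
κ = 2ρ / |p|² = 2×0.77009 / 3.15625 = 0.48798
θ = 2·atan2(ρ, z) = 2·atan2(0.77009, 1.601) = 0.89668 rad
ℓ = θ/κ = 0.89668/0.48798 = 1.83753

0.4880 70.74 1.8375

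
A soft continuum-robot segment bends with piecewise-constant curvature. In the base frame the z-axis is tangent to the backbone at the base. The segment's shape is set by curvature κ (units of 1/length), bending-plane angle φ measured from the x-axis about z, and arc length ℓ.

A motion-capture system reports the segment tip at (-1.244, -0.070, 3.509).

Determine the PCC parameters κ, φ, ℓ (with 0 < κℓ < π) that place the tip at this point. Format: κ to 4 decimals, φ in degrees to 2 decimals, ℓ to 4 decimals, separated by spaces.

0.1797 183.22 3.7969

ρ = √(x²+y²) = √(-1.244² + -0.070²) = 1.24597
φ = atan2(y, x) mod 360° = atan2(-0.070, -1.244) = 183.2206°
|p|² = ρ² + z² = 1.24597² + 3.509² = 13.86552
κ = 2ρ / |p|² = 2×1.24597 / 13.86552 = 0.17972
θ = 2·atan2(ρ, z) = 2·atan2(1.24597, 3.509) = 0.68238 rad
ℓ = θ/κ = 0.68238/0.17972 = 3.79688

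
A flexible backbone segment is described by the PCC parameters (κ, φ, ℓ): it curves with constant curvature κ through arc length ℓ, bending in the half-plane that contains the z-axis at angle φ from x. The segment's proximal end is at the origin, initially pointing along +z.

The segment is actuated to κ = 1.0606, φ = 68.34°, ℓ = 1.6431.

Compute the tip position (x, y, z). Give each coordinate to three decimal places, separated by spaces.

θ = κ·ℓ = 1.0606 × 1.6431 = 1.74267 rad
ρ = (1 − cos θ)/κ = (1 − -0.17103)/1.0606 = 1.10412
z = sin θ / κ = 0.98527/1.0606 = 0.92897
x = ρ cos φ = 1.10412 × cos(68.34°) = 0.40753
y = ρ sin φ = 1.10412 × sin(68.34°) = 1.02616

0.408 1.026 0.929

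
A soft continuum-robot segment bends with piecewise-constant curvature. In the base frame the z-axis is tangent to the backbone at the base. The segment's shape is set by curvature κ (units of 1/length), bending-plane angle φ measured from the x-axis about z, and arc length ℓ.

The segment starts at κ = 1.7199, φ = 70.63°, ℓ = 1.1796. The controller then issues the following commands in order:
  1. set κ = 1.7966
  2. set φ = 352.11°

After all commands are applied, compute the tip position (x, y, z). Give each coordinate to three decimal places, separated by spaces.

initial: κ=1.7199, φ=70.63°, ℓ=1.1796
cmd 1: set κ=1.7966 → (κ,φ,ℓ)=(1.7966,70.63°,1.1796) → tip=(0.2809,0.7989,0.4750)
cmd 2: set φ=352.11° → (κ,φ,ℓ)=(1.7966,352.11°,1.1796) → tip=(0.8388,-0.1162,0.4750)

0.839 -0.116 0.475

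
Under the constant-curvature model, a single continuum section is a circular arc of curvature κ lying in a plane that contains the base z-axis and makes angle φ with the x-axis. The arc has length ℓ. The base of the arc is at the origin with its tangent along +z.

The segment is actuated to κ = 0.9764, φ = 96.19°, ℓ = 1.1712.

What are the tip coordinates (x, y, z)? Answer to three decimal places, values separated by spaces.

θ = κ·ℓ = 0.9764 × 1.1712 = 1.14356 rad
ρ = (1 − cos θ)/κ = (1 − 0.41436)/0.9764 = 0.59980
z = sin θ / κ = 0.91011/0.9764 = 0.93211
x = ρ cos φ = 0.59980 × cos(96.19°) = -0.06467
y = ρ sin φ = 0.59980 × sin(96.19°) = 0.59630

-0.065 0.596 0.932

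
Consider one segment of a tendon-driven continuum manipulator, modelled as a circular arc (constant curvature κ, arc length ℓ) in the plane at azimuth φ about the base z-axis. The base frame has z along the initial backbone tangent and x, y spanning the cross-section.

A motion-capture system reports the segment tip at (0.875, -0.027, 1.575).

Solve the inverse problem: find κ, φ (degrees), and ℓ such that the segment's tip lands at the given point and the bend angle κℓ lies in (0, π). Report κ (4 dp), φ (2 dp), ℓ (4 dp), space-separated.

ρ = √(x²+y²) = √(0.875² + -0.027²) = 0.87542
φ = atan2(y, x) mod 360° = atan2(-0.027, 0.875) = 358.2326°
|p|² = ρ² + z² = 0.87542² + 1.575² = 3.24698
κ = 2ρ / |p|² = 2×0.87542 / 3.24698 = 0.53922
θ = 2·atan2(ρ, z) = 2·atan2(0.87542, 1.575) = 1.01460 rad
ℓ = θ/κ = 1.01460/0.53922 = 1.88161

0.5392 358.23 1.8816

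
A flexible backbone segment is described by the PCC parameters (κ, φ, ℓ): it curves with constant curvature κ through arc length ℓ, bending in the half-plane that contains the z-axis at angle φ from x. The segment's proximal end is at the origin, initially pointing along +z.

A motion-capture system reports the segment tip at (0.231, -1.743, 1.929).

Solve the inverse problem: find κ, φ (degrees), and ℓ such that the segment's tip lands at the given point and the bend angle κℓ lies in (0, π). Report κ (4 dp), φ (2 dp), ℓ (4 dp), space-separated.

0.5162 277.55 2.8638

ρ = √(x²+y²) = √(0.231² + -1.743²) = 1.75824
φ = atan2(y, x) mod 360° = atan2(-1.743, 0.231) = 277.5494°
|p|² = ρ² + z² = 1.75824² + 1.929² = 6.81245
κ = 2ρ / |p|² = 2×1.75824 / 6.81245 = 0.51618
θ = 2·atan2(ρ, z) = 2·atan2(1.75824, 1.929) = 1.47824 rad
ℓ = θ/κ = 1.47824/0.51618 = 2.86378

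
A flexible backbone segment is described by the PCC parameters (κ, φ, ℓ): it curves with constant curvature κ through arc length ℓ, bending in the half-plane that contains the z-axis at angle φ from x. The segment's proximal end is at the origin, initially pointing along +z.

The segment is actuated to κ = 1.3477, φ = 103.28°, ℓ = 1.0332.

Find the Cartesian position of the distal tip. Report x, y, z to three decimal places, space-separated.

-0.140 0.594 0.730

θ = κ·ℓ = 1.3477 × 1.0332 = 1.39244 rad
ρ = (1 − cos θ)/κ = (1 − 0.17741)/1.3477 = 0.61037
z = sin θ / κ = 0.98414/1.3477 = 0.73023
x = ρ cos φ = 0.61037 × cos(103.28°) = -0.14021
y = ρ sin φ = 0.61037 × sin(103.28°) = 0.59405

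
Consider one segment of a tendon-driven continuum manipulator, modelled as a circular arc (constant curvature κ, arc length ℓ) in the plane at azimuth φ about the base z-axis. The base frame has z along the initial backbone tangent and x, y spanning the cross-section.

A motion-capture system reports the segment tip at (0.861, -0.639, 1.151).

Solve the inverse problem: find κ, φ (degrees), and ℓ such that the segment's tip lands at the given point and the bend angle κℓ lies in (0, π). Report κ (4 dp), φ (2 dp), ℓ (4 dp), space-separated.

ρ = √(x²+y²) = √(0.861² + -0.639²) = 1.07221
φ = atan2(y, x) mod 360° = atan2(-0.639, 0.861) = 323.4187°
|p|² = ρ² + z² = 1.07221² + 1.151² = 2.47444
κ = 2ρ / |p|² = 2×1.07221 / 2.47444 = 0.86663
θ = 2·atan2(ρ, z) = 2·atan2(1.07221, 1.151) = 1.49995 rad
ℓ = θ/κ = 1.49995/0.86663 = 1.73078

0.8666 323.42 1.7308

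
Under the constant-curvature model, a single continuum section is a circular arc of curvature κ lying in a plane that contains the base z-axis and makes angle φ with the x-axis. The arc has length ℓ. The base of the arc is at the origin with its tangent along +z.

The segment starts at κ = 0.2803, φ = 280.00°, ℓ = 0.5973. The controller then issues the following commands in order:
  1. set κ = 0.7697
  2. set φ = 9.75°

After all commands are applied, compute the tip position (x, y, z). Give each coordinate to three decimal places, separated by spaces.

0.133 0.023 0.576

initial: κ=0.2803, φ=280.00°, ℓ=0.5973
cmd 1: set κ=0.7697 → (κ,φ,ℓ)=(0.7697,280.00°,0.5973) → tip=(0.0234,-0.1329,0.5765)
cmd 2: set φ=9.75° → (κ,φ,ℓ)=(0.7697,9.75°,0.5973) → tip=(0.1330,0.0228,0.5765)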